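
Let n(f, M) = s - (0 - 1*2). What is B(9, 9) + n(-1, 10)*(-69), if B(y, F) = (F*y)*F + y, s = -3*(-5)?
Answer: -435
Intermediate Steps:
s = 15
B(y, F) = y + y*F² (B(y, F) = y*F² + y = y + y*F²)
n(f, M) = 17 (n(f, M) = 15 - (0 - 1*2) = 15 - (0 - 2) = 15 - 1*(-2) = 15 + 2 = 17)
B(9, 9) + n(-1, 10)*(-69) = 9*(1 + 9²) + 17*(-69) = 9*(1 + 81) - 1173 = 9*82 - 1173 = 738 - 1173 = -435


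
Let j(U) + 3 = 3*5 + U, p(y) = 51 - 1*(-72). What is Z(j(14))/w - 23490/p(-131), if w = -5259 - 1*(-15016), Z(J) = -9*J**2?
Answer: -76646754/400037 ≈ -191.60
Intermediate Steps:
p(y) = 123 (p(y) = 51 + 72 = 123)
j(U) = 12 + U (j(U) = -3 + (3*5 + U) = -3 + (15 + U) = 12 + U)
w = 9757 (w = -5259 + 15016 = 9757)
Z(j(14))/w - 23490/p(-131) = -9*(12 + 14)**2/9757 - 23490/123 = -9*26**2*(1/9757) - 23490*1/123 = -9*676*(1/9757) - 7830/41 = -6084*1/9757 - 7830/41 = -6084/9757 - 7830/41 = -76646754/400037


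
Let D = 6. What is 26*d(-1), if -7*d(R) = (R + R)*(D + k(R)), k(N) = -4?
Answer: 104/7 ≈ 14.857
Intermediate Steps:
d(R) = -4*R/7 (d(R) = -(R + R)*(6 - 4)/7 = -2*R*2/7 = -4*R/7)
26*d(-1) = 26*(-4/7*(-1)) = 26*(4/7) = 104/7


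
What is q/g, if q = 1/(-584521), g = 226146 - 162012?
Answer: -1/37487669814 ≈ -2.6675e-11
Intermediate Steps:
g = 64134
q = -1/584521 ≈ -1.7108e-6
q/g = -1/584521/64134 = -1/584521*1/64134 = -1/37487669814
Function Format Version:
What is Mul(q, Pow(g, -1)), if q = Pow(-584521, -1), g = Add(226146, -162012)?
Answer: Rational(-1, 37487669814) ≈ -2.6675e-11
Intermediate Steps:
g = 64134
q = Rational(-1, 584521) ≈ -1.7108e-6
Mul(q, Pow(g, -1)) = Mul(Rational(-1, 584521), Pow(64134, -1)) = Mul(Rational(-1, 584521), Rational(1, 64134)) = Rational(-1, 37487669814)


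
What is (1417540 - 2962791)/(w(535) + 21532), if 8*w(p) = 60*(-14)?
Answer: -1545251/21427 ≈ -72.117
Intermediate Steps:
w(p) = -105 (w(p) = (60*(-14))/8 = (1/8)*(-840) = -105)
(1417540 - 2962791)/(w(535) + 21532) = (1417540 - 2962791)/(-105 + 21532) = -1545251/21427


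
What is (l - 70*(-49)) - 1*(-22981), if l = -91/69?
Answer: 1822268/69 ≈ 26410.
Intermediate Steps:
l = -91/69 (l = -91*1/69 = -91/69 ≈ -1.3188)
(l - 70*(-49)) - 1*(-22981) = (-91/69 - 70*(-49)) - 1*(-22981) = (-91/69 + 3430) + 22981 = 236579/69 + 22981 = 1822268/69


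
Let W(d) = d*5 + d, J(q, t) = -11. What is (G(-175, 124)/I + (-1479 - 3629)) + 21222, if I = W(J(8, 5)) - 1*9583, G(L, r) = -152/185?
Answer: 28764537562/1785065 ≈ 16114.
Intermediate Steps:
G(L, r) = -152/185 (G(L, r) = -152*1/185 = -152/185)
W(d) = 6*d (W(d) = 5*d + d = 6*d)
I = -9649 (I = 6*(-11) - 1*9583 = -66 - 9583 = -9649)
(G(-175, 124)/I + (-1479 - 3629)) + 21222 = (-152/185/(-9649) + (-1479 - 3629)) + 21222 = (-152/185*(-1/9649) - 5108) + 21222 = (152/1785065 - 5108) + 21222 = -9118111868/1785065 + 21222 = 28764537562/1785065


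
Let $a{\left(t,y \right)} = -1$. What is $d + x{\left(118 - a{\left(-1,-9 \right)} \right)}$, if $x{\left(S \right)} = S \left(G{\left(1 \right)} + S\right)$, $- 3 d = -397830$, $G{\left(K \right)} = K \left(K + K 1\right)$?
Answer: $147009$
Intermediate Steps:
$G{\left(K \right)} = 2 K^{2}$ ($G{\left(K \right)} = K \left(K + K\right) = K 2 K = 2 K^{2}$)
$d = 132610$ ($d = \left(- \frac{1}{3}\right) \left(-397830\right) = 132610$)
$x{\left(S \right)} = S \left(2 + S\right)$ ($x{\left(S \right)} = S \left(2 \cdot 1^{2} + S\right) = S \left(2 \cdot 1 + S\right) = S \left(2 + S\right)$)
$d + x{\left(118 - a{\left(-1,-9 \right)} \right)} = 132610 + \left(118 - -1\right) \left(2 + \left(118 - -1\right)\right) = 132610 + \left(118 + 1\right) \left(2 + \left(118 + 1\right)\right) = 132610 + 119 \left(2 + 119\right) = 132610 + 119 \cdot 121 = 132610 + 14399 = 147009$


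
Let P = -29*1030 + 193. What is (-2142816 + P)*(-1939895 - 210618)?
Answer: 4671974438909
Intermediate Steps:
P = -29677 (P = -29870 + 193 = -29677)
(-2142816 + P)*(-1939895 - 210618) = (-2142816 - 29677)*(-1939895 - 210618) = -2172493*(-2150513) = 4671974438909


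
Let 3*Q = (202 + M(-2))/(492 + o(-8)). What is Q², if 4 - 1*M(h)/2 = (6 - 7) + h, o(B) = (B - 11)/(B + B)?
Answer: 1327104/62267881 ≈ 0.021313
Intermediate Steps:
o(B) = (-11 + B)/(2*B) (o(B) = (-11 + B)/((2*B)) = (-11 + B)*(1/(2*B)) = (-11 + B)/(2*B))
M(h) = 10 - 2*h (M(h) = 8 - 2*((6 - 7) + h) = 8 - 2*(-1 + h) = 8 + (2 - 2*h) = 10 - 2*h)
Q = 1152/7891 (Q = ((202 + (10 - 2*(-2)))/(492 + (½)*(-11 - 8)/(-8)))/3 = ((202 + (10 + 4))/(492 + (½)*(-⅛)*(-19)))/3 = ((202 + 14)/(492 + 19/16))/3 = (216/(7891/16))/3 = (216*(16/7891))/3 = (⅓)*(3456/7891) = 1152/7891 ≈ 0.14599)
Q² = (1152/7891)² = 1327104/62267881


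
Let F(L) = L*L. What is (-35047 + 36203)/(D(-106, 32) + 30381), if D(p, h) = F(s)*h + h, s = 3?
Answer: 1156/30701 ≈ 0.037654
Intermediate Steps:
F(L) = L**2
D(p, h) = 10*h (D(p, h) = 3**2*h + h = 9*h + h = 10*h)
(-35047 + 36203)/(D(-106, 32) + 30381) = (-35047 + 36203)/(10*32 + 30381) = 1156/(320 + 30381) = 1156/30701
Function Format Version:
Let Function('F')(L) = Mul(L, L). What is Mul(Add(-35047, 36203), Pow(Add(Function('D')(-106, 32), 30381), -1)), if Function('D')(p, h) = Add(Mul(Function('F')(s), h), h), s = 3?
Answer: Rational(1156, 30701) ≈ 0.037654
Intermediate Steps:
Function('F')(L) = Pow(L, 2)
Function('D')(p, h) = Mul(10, h) (Function('D')(p, h) = Add(Mul(Pow(3, 2), h), h) = Add(Mul(9, h), h) = Mul(10, h))
Mul(Add(-35047, 36203), Pow(Add(Function('D')(-106, 32), 30381), -1)) = Mul(Add(-35047, 36203), Pow(Add(Mul(10, 32), 30381), -1)) = Mul(1156, Pow(Add(320, 30381), -1)) = Mul(1156, Pow(30701, -1)) = Mul(1156, Rational(1, 30701)) = Rational(1156, 30701)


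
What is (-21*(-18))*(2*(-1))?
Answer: -756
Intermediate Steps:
(-21*(-18))*(2*(-1)) = 378*(-2) = -756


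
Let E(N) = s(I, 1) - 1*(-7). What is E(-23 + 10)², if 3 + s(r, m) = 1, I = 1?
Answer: 25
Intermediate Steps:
s(r, m) = -2 (s(r, m) = -3 + 1 = -2)
E(N) = 5 (E(N) = -2 - 1*(-7) = -2 + 7 = 5)
E(-23 + 10)² = 5² = 25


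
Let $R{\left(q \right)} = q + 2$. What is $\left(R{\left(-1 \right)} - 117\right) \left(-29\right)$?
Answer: $3364$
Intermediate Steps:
$R{\left(q \right)} = 2 + q$
$\left(R{\left(-1 \right)} - 117\right) \left(-29\right) = \left(\left(2 - 1\right) - 117\right) \left(-29\right) = \left(1 - 117\right) \left(-29\right) = \left(-116\right) \left(-29\right) = 3364$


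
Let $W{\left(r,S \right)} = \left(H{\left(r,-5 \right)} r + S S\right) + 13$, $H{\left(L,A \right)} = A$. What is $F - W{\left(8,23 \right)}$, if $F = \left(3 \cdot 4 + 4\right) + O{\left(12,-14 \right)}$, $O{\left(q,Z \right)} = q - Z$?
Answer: $-460$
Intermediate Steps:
$W{\left(r,S \right)} = 13 + S^{2} - 5 r$ ($W{\left(r,S \right)} = \left(- 5 r + S S\right) + 13 = \left(- 5 r + S^{2}\right) + 13 = \left(S^{2} - 5 r\right) + 13 = 13 + S^{2} - 5 r$)
$F = 42$ ($F = \left(3 \cdot 4 + 4\right) + \left(12 - -14\right) = \left(12 + 4\right) + \left(12 + 14\right) = 16 + 26 = 42$)
$F - W{\left(8,23 \right)} = 42 - \left(13 + 23^{2} - 40\right) = 42 - \left(13 + 529 - 40\right) = 42 - 502 = -460$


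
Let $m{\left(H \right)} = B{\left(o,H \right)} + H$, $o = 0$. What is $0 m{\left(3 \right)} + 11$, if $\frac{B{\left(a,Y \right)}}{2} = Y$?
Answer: $11$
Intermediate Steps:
$B{\left(a,Y \right)} = 2 Y$
$m{\left(H \right)} = 3 H$ ($m{\left(H \right)} = 2 H + H = 3 H$)
$0 m{\left(3 \right)} + 11 = 0 \cdot 3 \cdot 3 + 11 = 0 \cdot 9 + 11 = 0 + 11 = 11$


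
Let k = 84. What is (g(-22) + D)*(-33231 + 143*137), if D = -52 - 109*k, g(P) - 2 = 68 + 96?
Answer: 123332880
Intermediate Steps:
g(P) = 166 (g(P) = 2 + (68 + 96) = 2 + 164 = 166)
D = -9208 (D = -52 - 109*84 = -52 - 9156 = -9208)
(g(-22) + D)*(-33231 + 143*137) = (166 - 9208)*(-33231 + 143*137) = -9042*(-33231 + 19591) = -9042*(-13640) = 123332880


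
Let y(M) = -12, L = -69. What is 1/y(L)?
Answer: -1/12 ≈ -0.083333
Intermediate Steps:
1/y(L) = 1/(-12) = -1/12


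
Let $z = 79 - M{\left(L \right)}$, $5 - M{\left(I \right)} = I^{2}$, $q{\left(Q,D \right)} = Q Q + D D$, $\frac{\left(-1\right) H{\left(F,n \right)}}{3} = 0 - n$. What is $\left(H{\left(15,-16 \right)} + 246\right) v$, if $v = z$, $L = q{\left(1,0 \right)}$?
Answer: $14850$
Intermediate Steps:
$H{\left(F,n \right)} = 3 n$ ($H{\left(F,n \right)} = - 3 \left(0 - n\right) = - 3 \left(- n\right) = 3 n$)
$q{\left(Q,D \right)} = D^{2} + Q^{2}$ ($q{\left(Q,D \right)} = Q^{2} + D^{2} = D^{2} + Q^{2}$)
$L = 1$ ($L = 0^{2} + 1^{2} = 0 + 1 = 1$)
$M{\left(I \right)} = 5 - I^{2}$
$z = 75$ ($z = 79 - \left(5 - 1^{2}\right) = 79 - \left(5 - 1\right) = 79 - 4 = 75$)
$v = 75$
$\left(H{\left(15,-16 \right)} + 246\right) v = \left(3 \left(-16\right) + 246\right) 75 = \left(-48 + 246\right) 75 = 198 \cdot 75 = 14850$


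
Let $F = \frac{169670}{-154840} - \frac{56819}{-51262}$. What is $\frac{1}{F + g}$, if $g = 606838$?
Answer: $\frac{396870404}{240836047234073} \approx 1.6479 \cdot 10^{-6}$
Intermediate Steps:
$F = \frac{5011521}{396870404}$ ($F = 169670 \left(- \frac{1}{154840}\right) - - \frac{56819}{51262} = - \frac{16967}{15484} + \frac{56819}{51262} = \frac{5011521}{396870404} \approx 0.012628$)
$\frac{1}{F + g} = \frac{1}{\frac{5011521}{396870404} + 606838} = \frac{1}{\frac{240836047234073}{396870404}} = \frac{396870404}{240836047234073}$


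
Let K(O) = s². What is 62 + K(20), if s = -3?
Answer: 71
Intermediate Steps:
K(O) = 9 (K(O) = (-3)² = 9)
62 + K(20) = 62 + 9 = 71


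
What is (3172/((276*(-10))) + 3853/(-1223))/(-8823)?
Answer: 3628409/7445465010 ≈ 0.00048733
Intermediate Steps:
(3172/((276*(-10))) + 3853/(-1223))/(-8823) = (3172/(-2760) + 3853*(-1/1223))*(-1/8823) = (3172*(-1/2760) - 3853/1223)*(-1/8823) = (-793/690 - 3853/1223)*(-1/8823) = -3628409/843870*(-1/8823) = 3628409/7445465010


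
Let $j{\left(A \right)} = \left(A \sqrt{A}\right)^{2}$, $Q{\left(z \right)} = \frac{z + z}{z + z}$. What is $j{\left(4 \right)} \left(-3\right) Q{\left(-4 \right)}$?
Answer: $-192$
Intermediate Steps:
$Q{\left(z \right)} = 1$ ($Q{\left(z \right)} = \frac{2 z}{2 z} = 2 z \frac{1}{2 z} = 1$)
$j{\left(A \right)} = A^{3}$ ($j{\left(A \right)} = \left(A^{\frac{3}{2}}\right)^{2} = A^{3}$)
$j{\left(4 \right)} \left(-3\right) Q{\left(-4 \right)} = 4^{3} \left(-3\right) 1 = 64 \left(-3\right) 1 = \left(-192\right) 1 = -192$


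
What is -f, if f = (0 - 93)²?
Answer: -8649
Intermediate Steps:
f = 8649 (f = (-93)² = 8649)
-f = -1*8649 = -8649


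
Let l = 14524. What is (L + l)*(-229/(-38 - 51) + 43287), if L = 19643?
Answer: 131637660924/89 ≈ 1.4791e+9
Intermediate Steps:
(L + l)*(-229/(-38 - 51) + 43287) = (19643 + 14524)*(-229/(-38 - 51) + 43287) = 34167*(-229/(-89) + 43287) = 34167*(-1/89*(-229) + 43287) = 34167*(229/89 + 43287) = 34167*(3852772/89) = 131637660924/89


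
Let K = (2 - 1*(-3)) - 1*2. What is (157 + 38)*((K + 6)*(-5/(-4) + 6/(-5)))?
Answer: 351/4 ≈ 87.750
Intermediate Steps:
K = 3 (K = (2 + 3) - 2 = 5 - 2 = 3)
(157 + 38)*((K + 6)*(-5/(-4) + 6/(-5))) = (157 + 38)*((3 + 6)*(-5/(-4) + 6/(-5))) = 195*(9*(-5*(-¼) + 6*(-⅕))) = 195*(9*(5/4 - 6/5)) = 195*(9*(1/20)) = 195*(9/20) = 351/4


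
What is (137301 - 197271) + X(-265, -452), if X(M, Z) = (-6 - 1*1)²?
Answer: -59921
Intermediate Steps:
X(M, Z) = 49 (X(M, Z) = (-6 - 1)² = (-7)² = 49)
(137301 - 197271) + X(-265, -452) = (137301 - 197271) + 49 = -59970 + 49 = -59921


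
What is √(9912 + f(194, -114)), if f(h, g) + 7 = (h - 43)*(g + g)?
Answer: I*√24523 ≈ 156.6*I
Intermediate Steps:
f(h, g) = -7 + 2*g*(-43 + h) (f(h, g) = -7 + (h - 43)*(g + g) = -7 + (-43 + h)*(2*g) = -7 + 2*g*(-43 + h))
√(9912 + f(194, -114)) = √(9912 + (-7 - 86*(-114) + 2*(-114)*194)) = √(9912 + (-7 + 9804 - 44232)) = √(9912 - 34435) = √(-24523) = I*√24523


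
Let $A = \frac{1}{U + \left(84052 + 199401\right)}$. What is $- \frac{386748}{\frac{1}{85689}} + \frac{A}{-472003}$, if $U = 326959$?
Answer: $- \frac{9548188248998768391793}{288116295236} \approx -3.314 \cdot 10^{10}$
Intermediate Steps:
$A = \frac{1}{610412}$ ($A = \frac{1}{326959 + \left(84052 + 199401\right)} = \frac{1}{326959 + 283453} = \frac{1}{610412} \approx 1.6382 \cdot 10^{-6}$)
$- \frac{386748}{\frac{1}{85689}} + \frac{A}{-472003} = - \frac{386748}{\frac{1}{85689}} + \frac{1}{610412 \left(-472003\right)} = - 386748 \frac{1}{\frac{1}{85689}} + \frac{1}{610412} \left(- \frac{1}{472003}\right) = \left(-386748\right) 85689 - \frac{1}{288116295236} = -33140049372 - \frac{1}{288116295236} = - \frac{9548188248998768391793}{288116295236}$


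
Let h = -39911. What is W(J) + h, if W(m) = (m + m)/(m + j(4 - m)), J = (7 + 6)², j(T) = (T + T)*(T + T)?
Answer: -4353052521/109069 ≈ -39911.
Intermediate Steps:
j(T) = 4*T² (j(T) = (2*T)*(2*T) = 4*T²)
J = 169 (J = 13² = 169)
W(m) = 2*m/(m + 4*(4 - m)²) (W(m) = (m + m)/(m + 4*(4 - m)²) = (2*m)/(m + 4*(4 - m)²) = 2*m/(m + 4*(4 - m)²))
W(J) + h = 2*169/(169 + 4*(-4 + 169)²) - 39911 = 2*169/(169 + 4*165²) - 39911 = 2*169/(169 + 4*27225) - 39911 = 2*169/(169 + 108900) - 39911 = 2*169/109069 - 39911 = 2*169*(1/109069) - 39911 = 338/109069 - 39911 = -4353052521/109069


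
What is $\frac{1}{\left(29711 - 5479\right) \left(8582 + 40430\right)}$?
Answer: $\frac{1}{1187658784} \approx 8.4199 \cdot 10^{-10}$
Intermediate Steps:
$\frac{1}{\left(29711 - 5479\right) \left(8582 + 40430\right)} = \frac{1}{24232 \cdot 49012} = \frac{1}{1187658784}$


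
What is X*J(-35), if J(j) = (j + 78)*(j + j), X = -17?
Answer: 51170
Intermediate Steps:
J(j) = 2*j*(78 + j) (J(j) = (78 + j)*(2*j) = 2*j*(78 + j))
X*J(-35) = -34*(-35)*(78 - 35) = -34*(-35)*43 = -17*(-3010) = 51170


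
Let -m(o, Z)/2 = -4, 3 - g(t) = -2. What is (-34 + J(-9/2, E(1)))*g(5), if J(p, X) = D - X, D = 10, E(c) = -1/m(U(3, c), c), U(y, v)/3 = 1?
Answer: -955/8 ≈ -119.38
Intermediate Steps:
U(y, v) = 3 (U(y, v) = 3*1 = 3)
g(t) = 5 (g(t) = 3 - 1*(-2) = 3 + 2 = 5)
m(o, Z) = 8 (m(o, Z) = -2*(-4) = 8)
E(c) = -⅛ (E(c) = -1/8 = -1*⅛ = -⅛)
J(p, X) = 10 - X
(-34 + J(-9/2, E(1)))*g(5) = (-34 + (10 - 1*(-⅛)))*5 = (-34 + (10 + ⅛))*5 = (-34 + 81/8)*5 = -191/8*5 = -955/8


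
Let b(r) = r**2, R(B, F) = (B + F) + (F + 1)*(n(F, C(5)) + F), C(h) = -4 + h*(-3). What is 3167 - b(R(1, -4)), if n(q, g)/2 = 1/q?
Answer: 12227/4 ≈ 3056.8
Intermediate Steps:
C(h) = -4 - 3*h
n(q, g) = 2/q
R(B, F) = B + F + (1 + F)*(F + 2/F) (R(B, F) = (B + F) + (F + 1)*(2/F + F) = (B + F) + (1 + F)*(F + 2/F) = B + F + (1 + F)*(F + 2/F))
3167 - b(R(1, -4)) = 3167 - (2 + 1 + (-4)**2 + 2*(-4) + 2/(-4))**2 = 3167 - (2 + 1 + 16 - 8 + 2*(-1/4))**2 = 3167 - (2 + 1 + 16 - 8 - 1/2)**2 = 3167 - (21/2)**2 = 3167 - 1*441/4 = 3167 - 441/4 = 12227/4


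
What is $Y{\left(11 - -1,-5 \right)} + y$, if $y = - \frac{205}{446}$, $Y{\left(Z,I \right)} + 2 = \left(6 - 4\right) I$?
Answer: $- \frac{5557}{446} \approx -12.46$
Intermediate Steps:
$Y{\left(Z,I \right)} = -2 + 2 I$ ($Y{\left(Z,I \right)} = -2 + \left(6 - 4\right) I = -2 + 2 I$)
$y = - \frac{205}{446}$ ($y = \left(-205\right) \frac{1}{446} = - \frac{205}{446} \approx -0.45964$)
$Y{\left(11 - -1,-5 \right)} + y = \left(-2 + 2 \left(-5\right)\right) - \frac{205}{446} = \left(-2 - 10\right) - \frac{205}{446} = -12 - \frac{205}{446} = - \frac{5557}{446}$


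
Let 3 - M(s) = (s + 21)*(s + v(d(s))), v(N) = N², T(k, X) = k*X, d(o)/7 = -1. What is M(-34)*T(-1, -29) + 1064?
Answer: 6806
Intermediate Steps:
d(o) = -7 (d(o) = 7*(-1) = -7)
T(k, X) = X*k
M(s) = 3 - (21 + s)*(49 + s) (M(s) = 3 - (s + 21)*(s + (-7)²) = 3 - (21 + s)*(s + 49) = 3 - (21 + s)*(49 + s))
M(-34)*T(-1, -29) + 1064 = (-1026 - 1*(-34)² - 70*(-34))*(-29*(-1)) + 1064 = (-1026 - 1*1156 + 2380)*29 + 1064 = (-1026 - 1156 + 2380)*29 + 1064 = 198*29 + 1064 = 5742 + 1064 = 6806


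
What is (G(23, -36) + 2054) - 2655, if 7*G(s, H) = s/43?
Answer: -180878/301 ≈ -600.92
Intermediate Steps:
G(s, H) = s/301 (G(s, H) = (s/43)/7 = s/301)
(G(23, -36) + 2054) - 2655 = ((1/301)*23 + 2054) - 2655 = (23/301 + 2054) - 2655 = 618277/301 - 2655 = -180878/301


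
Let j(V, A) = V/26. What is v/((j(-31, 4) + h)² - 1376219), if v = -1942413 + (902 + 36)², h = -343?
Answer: 718296644/850239443 ≈ 0.84482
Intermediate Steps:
j(V, A) = V/26 (j(V, A) = V*(1/26) = V/26)
v = -1062569 (v = -1942413 + 938² = -1942413 + 879844 = -1062569)
v/((j(-31, 4) + h)² - 1376219) = -1062569/(((1/26)*(-31) - 343)² - 1376219) = -1062569/((-31/26 - 343)² - 1376219) = -1062569/((-8949/26)² - 1376219) = -1062569/(80084601/676 - 1376219) = -1062569/(-850239443/676) = -1062569*(-676/850239443) = 718296644/850239443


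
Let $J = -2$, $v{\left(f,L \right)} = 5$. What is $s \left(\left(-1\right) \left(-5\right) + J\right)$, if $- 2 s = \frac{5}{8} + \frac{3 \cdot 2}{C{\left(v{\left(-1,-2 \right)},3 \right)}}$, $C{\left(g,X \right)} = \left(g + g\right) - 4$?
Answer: $- \frac{39}{16} \approx -2.4375$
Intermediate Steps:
$C{\left(g,X \right)} = -4 + 2 g$ ($C{\left(g,X \right)} = 2 g - 4 = -4 + 2 g$)
$s = - \frac{13}{16}$ ($s = - \frac{\frac{5}{8} + \frac{3 \cdot 2}{-4 + 2 \cdot 5}}{2} = - \frac{5 \cdot \frac{1}{8} + \frac{6}{-4 + 10}}{2} = - \frac{\frac{5}{8} + \frac{6}{6}}{2} = - \frac{\frac{5}{8} + 6 \cdot \frac{1}{6}}{2} = - \frac{\frac{5}{8} + 1}{2} = \left(- \frac{1}{2}\right) \frac{13}{8} = - \frac{13}{16} \approx -0.8125$)
$s \left(\left(-1\right) \left(-5\right) + J\right) = - \frac{13 \left(\left(-1\right) \left(-5\right) - 2\right)}{16} = - \frac{13 \left(5 - 2\right)}{16} = \left(- \frac{13}{16}\right) 3 = - \frac{39}{16}$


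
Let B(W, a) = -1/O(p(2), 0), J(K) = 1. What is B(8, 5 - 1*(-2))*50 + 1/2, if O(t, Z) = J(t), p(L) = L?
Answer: -99/2 ≈ -49.500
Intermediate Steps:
O(t, Z) = 1
B(W, a) = -1 (B(W, a) = -1/1 = -1*1 = -1)
B(8, 5 - 1*(-2))*50 + 1/2 = -1*50 + 1/2 = -50 + ½ = -99/2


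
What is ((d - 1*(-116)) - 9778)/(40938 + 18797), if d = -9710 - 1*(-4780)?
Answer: -14592/59735 ≈ -0.24428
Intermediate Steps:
d = -4930 (d = -9710 + 4780 = -4930)
((d - 1*(-116)) - 9778)/(40938 + 18797) = ((-4930 - 1*(-116)) - 9778)/(40938 + 18797) = ((-4930 + 116) - 9778)/59735 = (-4814 - 9778)*(1/59735) = -14592*1/59735 = -14592/59735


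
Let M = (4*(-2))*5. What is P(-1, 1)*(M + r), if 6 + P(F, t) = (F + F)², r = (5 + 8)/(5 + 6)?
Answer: 854/11 ≈ 77.636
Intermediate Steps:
r = 13/11 ≈ 1.1818
P(F, t) = -6 + 4*F² (P(F, t) = -6 + (F + F)² = -6 + (2*F)² = -6 + 4*F²)
M = -40 (M = -8*5 = -40)
P(-1, 1)*(M + r) = (-6 + 4*(-1)²)*(-40 + 13/11) = (-6 + 4*1)*(-427/11) = (-6 + 4)*(-427/11) = -2*(-427/11) = 854/11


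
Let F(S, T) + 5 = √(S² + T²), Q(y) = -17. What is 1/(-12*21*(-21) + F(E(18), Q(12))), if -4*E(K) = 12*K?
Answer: 5287/27949164 - √3205/27949164 ≈ 0.00018714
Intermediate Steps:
E(K) = -3*K
F(S, T) = -5 + √(S² + T²)
1/(-12*21*(-21) + F(E(18), Q(12))) = 1/(-12*21*(-21) + (-5 + √((-3*18)² + (-17)²))) = 1/(-252*(-21) + (-5 + √((-54)² + 289))) = 1/(5292 + (-5 + √(2916 + 289))) = 1/(5292 + (-5 + √3205)) = 1/(5287 + √3205)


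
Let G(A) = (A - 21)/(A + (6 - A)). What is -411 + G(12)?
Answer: -825/2 ≈ -412.50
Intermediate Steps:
G(A) = -7/2 + A/6 (G(A) = (-21 + A)/6 = (-21 + A)*(⅙) = -7/2 + A/6)
-411 + G(12) = -411 + (-7/2 + (⅙)*12) = -411 + (-7/2 + 2) = -411 - 3/2 = -825/2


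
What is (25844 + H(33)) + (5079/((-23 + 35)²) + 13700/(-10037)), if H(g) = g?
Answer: 12483252593/481776 ≈ 25911.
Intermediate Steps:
(25844 + H(33)) + (5079/((-23 + 35)²) + 13700/(-10037)) = (25844 + 33) + (5079/((-23 + 35)²) + 13700/(-10037)) = 25877 + (5079/(12²) + 13700*(-1/10037)) = 25877 + (5079/144 - 13700/10037) = 25877 + (5079*(1/144) - 13700/10037) = 25877 + (1693/48 - 13700/10037) = 25877 + 16335041/481776 = 12483252593/481776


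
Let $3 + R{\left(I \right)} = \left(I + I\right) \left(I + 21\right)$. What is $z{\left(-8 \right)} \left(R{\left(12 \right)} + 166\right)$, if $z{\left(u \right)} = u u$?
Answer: $61120$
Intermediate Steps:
$z{\left(u \right)} = u^{2}$
$R{\left(I \right)} = -3 + 2 I \left(21 + I\right)$ ($R{\left(I \right)} = -3 + \left(I + I\right) \left(I + 21\right) = -3 + 2 I \left(21 + I\right)$)
$z{\left(-8 \right)} \left(R{\left(12 \right)} + 166\right) = \left(-8\right)^{2} \left(\left(-3 + 2 \cdot 12^{2} + 42 \cdot 12\right) + 166\right) = 64 \left(\left(-3 + 2 \cdot 144 + 504\right) + 166\right) = 64 \left(\left(-3 + 288 + 504\right) + 166\right) = 64 \left(789 + 166\right) = 64 \cdot 955 = 61120$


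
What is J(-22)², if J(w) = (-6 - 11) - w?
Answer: 25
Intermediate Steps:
J(w) = -17 - w
J(-22)² = (-17 - 1*(-22))² = (-17 + 22)² = 5² = 25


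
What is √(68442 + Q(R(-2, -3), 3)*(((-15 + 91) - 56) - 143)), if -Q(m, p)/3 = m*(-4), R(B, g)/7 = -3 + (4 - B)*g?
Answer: √285414 ≈ 534.24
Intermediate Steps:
R(B, g) = -21 + 7*g*(4 - B) (R(B, g) = 7*(-3 + (4 - B)*g) = 7*(-3 + g*(4 - B)) = -21 + 7*g*(4 - B))
Q(m, p) = 12*m (Q(m, p) = -3*m*(-4) = -(-12)*m = 12*m)
√(68442 + Q(R(-2, -3), 3)*(((-15 + 91) - 56) - 143)) = √(68442 + (12*(-21 + 28*(-3) - 7*(-2)*(-3)))*(((-15 + 91) - 56) - 143)) = √(68442 + (12*(-21 - 84 - 42))*((76 - 56) - 143)) = √(68442 + (12*(-147))*(20 - 143)) = √(68442 - 1764*(-123)) = √(68442 + 216972) = √285414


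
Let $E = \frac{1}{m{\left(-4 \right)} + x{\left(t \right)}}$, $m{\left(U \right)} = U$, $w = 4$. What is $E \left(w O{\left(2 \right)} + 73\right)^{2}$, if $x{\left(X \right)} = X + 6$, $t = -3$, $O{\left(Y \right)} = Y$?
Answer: $-6561$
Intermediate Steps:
$x{\left(X \right)} = 6 + X$
$E = -1$ ($E = \frac{1}{-4 + \left(6 - 3\right)} = \frac{1}{-4 + 3} = \frac{1}{-1} = -1$)
$E \left(w O{\left(2 \right)} + 73\right)^{2} = - \left(4 \cdot 2 + 73\right)^{2} = - \left(8 + 73\right)^{2} = - 81^{2} = \left(-1\right) 6561 = -6561$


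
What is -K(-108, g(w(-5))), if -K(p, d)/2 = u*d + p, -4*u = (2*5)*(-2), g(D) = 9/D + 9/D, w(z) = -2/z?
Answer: 234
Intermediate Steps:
g(D) = 18/D
u = 5 (u = -2*5*(-2)/4 = -5*(-2)/2 = -1/4*(-20) = 5)
K(p, d) = -10*d - 2*p (K(p, d) = -2*(5*d + p) = -2*(p + 5*d) = -10*d - 2*p)
-K(-108, g(w(-5))) = -(-180/((-2/(-5))) - 2*(-108)) = -(-180/((-2*(-1/5))) + 216) = -(-180/2/5 + 216) = -(-180*5/2 + 216) = -(-10*45 + 216) = -(-450 + 216) = -1*(-234) = 234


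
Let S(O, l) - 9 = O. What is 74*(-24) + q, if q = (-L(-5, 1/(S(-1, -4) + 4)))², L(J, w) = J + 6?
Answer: -1775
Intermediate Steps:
S(O, l) = 9 + O
L(J, w) = 6 + J
q = 1 (q = (-(6 - 5))² = (-1*1)² = (-1)² = 1)
74*(-24) + q = 74*(-24) + 1 = -1776 + 1 = -1775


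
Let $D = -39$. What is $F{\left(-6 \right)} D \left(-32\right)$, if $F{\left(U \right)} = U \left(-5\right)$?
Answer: $37440$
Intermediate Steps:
$F{\left(U \right)} = - 5 U$
$F{\left(-6 \right)} D \left(-32\right) = \left(-5\right) \left(-6\right) \left(-39\right) \left(-32\right) = 30 \left(-39\right) \left(-32\right) = \left(-1170\right) \left(-32\right) = 37440$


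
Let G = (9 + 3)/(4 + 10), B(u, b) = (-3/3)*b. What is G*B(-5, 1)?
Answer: -6/7 ≈ -0.85714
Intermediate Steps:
B(u, b) = -b (B(u, b) = (-3*1/3)*b = -b)
G = 6/7 (G = 12/14 = 12*(1/14) = 6/7 ≈ 0.85714)
G*B(-5, 1) = 6*(-1*1)/7 = (6/7)*(-1) = -6/7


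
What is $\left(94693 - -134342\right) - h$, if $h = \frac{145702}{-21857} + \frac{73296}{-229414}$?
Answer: $\frac{574242820207115}{2507150899} \approx 2.2904 \cdot 10^{5}$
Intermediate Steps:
$h = - \frac{17514054650}{2507150899}$ ($h = 145702 \left(- \frac{1}{21857}\right) + 73296 \left(- \frac{1}{229414}\right) = - \frac{145702}{21857} - \frac{36648}{114707} = - \frac{17514054650}{2507150899} \approx -6.9856$)
$\left(94693 - -134342\right) - h = \left(94693 - -134342\right) - - \frac{17514054650}{2507150899} = \left(94693 + 134342\right) + \frac{17514054650}{2507150899} = 229035 + \frac{17514054650}{2507150899} = \frac{574242820207115}{2507150899}$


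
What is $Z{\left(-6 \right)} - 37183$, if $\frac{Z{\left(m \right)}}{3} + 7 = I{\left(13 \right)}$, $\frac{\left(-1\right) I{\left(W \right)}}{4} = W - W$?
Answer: $-37204$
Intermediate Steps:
$I{\left(W \right)} = 0$ ($I{\left(W \right)} = - 4 \left(W - W\right) = \left(-4\right) 0 = 0$)
$Z{\left(m \right)} = -21$ ($Z{\left(m \right)} = -21 + 3 \cdot 0 = -21 + 0 = -21$)
$Z{\left(-6 \right)} - 37183 = -21 - 37183 = -37204$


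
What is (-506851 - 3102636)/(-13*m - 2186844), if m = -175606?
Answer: -3609487/96034 ≈ -37.586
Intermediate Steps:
(-506851 - 3102636)/(-13*m - 2186844) = (-506851 - 3102636)/(-13*(-175606) - 2186844) = -3609487/(2282878 - 2186844) = -3609487/96034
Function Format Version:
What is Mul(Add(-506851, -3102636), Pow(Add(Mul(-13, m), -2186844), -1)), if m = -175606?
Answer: Rational(-3609487, 96034) ≈ -37.586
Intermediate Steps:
Mul(Add(-506851, -3102636), Pow(Add(Mul(-13, m), -2186844), -1)) = Mul(Add(-506851, -3102636), Pow(Add(Mul(-13, -175606), -2186844), -1)) = Mul(-3609487, Pow(Add(2282878, -2186844), -1)) = Mul(-3609487, Pow(96034, -1)) = Mul(-3609487, Rational(1, 96034)) = Rational(-3609487, 96034)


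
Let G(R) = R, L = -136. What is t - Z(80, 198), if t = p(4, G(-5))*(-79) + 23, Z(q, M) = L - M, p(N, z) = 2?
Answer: 199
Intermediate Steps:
Z(q, M) = -136 - M
t = -135 (t = 2*(-79) + 23 = -158 + 23 = -135)
t - Z(80, 198) = -135 - (-136 - 1*198) = -135 - (-136 - 198) = -135 - 1*(-334) = -135 + 334 = 199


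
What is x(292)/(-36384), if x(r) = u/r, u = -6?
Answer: 1/1770688 ≈ 5.6475e-7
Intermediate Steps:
x(r) = -6/r
x(292)/(-36384) = -6/292/(-36384) = -6*1/292*(-1/36384) = -3/146*(-1/36384) = 1/1770688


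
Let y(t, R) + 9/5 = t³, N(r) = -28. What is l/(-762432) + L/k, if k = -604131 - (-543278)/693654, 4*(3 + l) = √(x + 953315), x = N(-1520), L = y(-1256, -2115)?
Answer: 436618052507597469161/133126136214681280 - √953287/3049728 ≈ 3279.7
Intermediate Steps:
y(t, R) = -9/5 + t³
L = -9906926089/5 (L = -9/5 + (-1256)³ = -9/5 - 1981385216 = -9906926089/5 ≈ -1.9814e+9)
x = -28
l = -3 + √953287/4 (l = -3 + √(-28 + 953315)/4 = -3 + √953287/4 ≈ 241.09)
k = -209528670698/346827 (k = -604131 - (-543278)/693654 = -604131 - 1*(-271639/346827) = -604131 + 271639/346827 = -209528670698/346827 ≈ -6.0413e+5)
l/(-762432) + L/k = (-3 + √953287/4)/(-762432) - 9906926089/(5*(-209528670698/346827)) = (-3 + √953287/4)*(-1/762432) - 9906926089/5*(-346827/209528670698) = (1/254144 - √953287/3049728) + 3435989454669603/1047643353490 = 436618052507597469161/133126136214681280 - √953287/3049728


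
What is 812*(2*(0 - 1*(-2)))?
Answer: 3248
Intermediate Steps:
812*(2*(0 - 1*(-2))) = 812*(2*(0 + 2)) = 812*(2*2) = 812*4 = 3248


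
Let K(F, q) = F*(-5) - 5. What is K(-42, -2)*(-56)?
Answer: -11480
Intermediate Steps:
K(F, q) = -5 - 5*F (K(F, q) = -5*F - 5 = -5 - 5*F)
K(-42, -2)*(-56) = (-5 - 5*(-42))*(-56) = (-5 + 210)*(-56) = 205*(-56) = -11480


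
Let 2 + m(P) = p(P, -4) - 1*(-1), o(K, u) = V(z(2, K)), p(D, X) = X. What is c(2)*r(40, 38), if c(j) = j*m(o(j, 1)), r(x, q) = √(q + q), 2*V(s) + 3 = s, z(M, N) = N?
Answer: -20*√19 ≈ -87.178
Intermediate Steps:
V(s) = -3/2 + s/2
r(x, q) = √2*√q (r(x, q) = √(2*q) = √2*√q)
o(K, u) = -3/2 + K/2
m(P) = -5 (m(P) = -2 + (-4 - 1*(-1)) = -2 + (-4 + 1) = -2 - 3 = -5)
c(j) = -5*j (c(j) = j*(-5) = -5*j)
c(2)*r(40, 38) = (-5*2)*(√2*√38) = -20*√19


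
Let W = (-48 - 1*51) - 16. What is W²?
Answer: 13225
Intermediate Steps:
W = -115 (W = (-48 - 51) - 16 = -99 - 16 = -115)
W² = (-115)² = 13225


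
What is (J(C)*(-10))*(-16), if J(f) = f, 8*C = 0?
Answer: 0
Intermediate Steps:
C = 0 (C = (⅛)*0 = 0)
(J(C)*(-10))*(-16) = (0*(-10))*(-16) = 0*(-16) = 0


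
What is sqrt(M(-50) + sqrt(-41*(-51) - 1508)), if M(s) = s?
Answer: sqrt(-50 + sqrt(583)) ≈ 5.0847*I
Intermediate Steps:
sqrt(M(-50) + sqrt(-41*(-51) - 1508)) = sqrt(-50 + sqrt(-41*(-51) - 1508)) = sqrt(-50 + sqrt(2091 - 1508)) = sqrt(-50 + sqrt(583))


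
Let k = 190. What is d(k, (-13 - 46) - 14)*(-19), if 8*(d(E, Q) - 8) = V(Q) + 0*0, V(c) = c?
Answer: 171/8 ≈ 21.375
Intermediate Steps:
d(E, Q) = 8 + Q/8 (d(E, Q) = 8 + (Q + 0*0)/8 = 8 + (Q + 0)/8 = 8 + Q/8)
d(k, (-13 - 46) - 14)*(-19) = (8 + ((-13 - 46) - 14)/8)*(-19) = (8 + (-59 - 14)/8)*(-19) = (8 + (1/8)*(-73))*(-19) = (8 - 73/8)*(-19) = -9/8*(-19) = 171/8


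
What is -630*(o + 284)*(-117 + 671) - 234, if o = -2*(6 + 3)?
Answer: -92839554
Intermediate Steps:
o = -18 (o = -2*9 = -18)
-630*(o + 284)*(-117 + 671) - 234 = -630*(-18 + 284)*(-117 + 671) - 234 = -167580*554 - 234 = -630*147364 - 234 = -92839320 - 234 = -92839554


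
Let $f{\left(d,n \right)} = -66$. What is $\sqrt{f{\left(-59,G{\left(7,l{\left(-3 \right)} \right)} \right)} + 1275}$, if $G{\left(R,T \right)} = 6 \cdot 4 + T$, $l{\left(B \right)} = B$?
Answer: $\sqrt{1209} \approx 34.771$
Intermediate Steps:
$G{\left(R,T \right)} = 24 + T$
$\sqrt{f{\left(-59,G{\left(7,l{\left(-3 \right)} \right)} \right)} + 1275} = \sqrt{-66 + 1275} = \sqrt{1209}$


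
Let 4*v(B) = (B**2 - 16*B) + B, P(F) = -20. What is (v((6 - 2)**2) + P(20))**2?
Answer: 256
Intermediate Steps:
v(B) = -15*B/4 + B**2/4 (v(B) = ((B**2 - 16*B) + B)/4 = (B**2 - 15*B)/4 = -15*B/4 + B**2/4)
(v((6 - 2)**2) + P(20))**2 = ((6 - 2)**2*(-15 + (6 - 2)**2)/4 - 20)**2 = ((1/4)*4**2*(-15 + 4**2) - 20)**2 = ((1/4)*16*(-15 + 16) - 20)**2 = ((1/4)*16*1 - 20)**2 = (4 - 20)**2 = (-16)**2 = 256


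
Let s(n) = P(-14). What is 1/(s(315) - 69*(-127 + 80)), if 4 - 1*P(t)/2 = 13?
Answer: 1/3225 ≈ 0.00031008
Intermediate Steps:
P(t) = -18 (P(t) = 8 - 2*13 = 8 - 26 = -18)
s(n) = -18
1/(s(315) - 69*(-127 + 80)) = 1/(-18 - 69*(-127 + 80)) = 1/(-18 - 69*(-47)) = 1/(-18 + 3243) = 1/3225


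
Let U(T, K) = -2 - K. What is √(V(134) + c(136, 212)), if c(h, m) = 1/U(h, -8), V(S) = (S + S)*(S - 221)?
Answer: 7*I*√17130/6 ≈ 152.7*I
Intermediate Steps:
V(S) = 2*S*(-221 + S) (V(S) = (2*S)*(-221 + S) = 2*S*(-221 + S))
c(h, m) = ⅙ (c(h, m) = 1/(-2 - 1*(-8)) = 1/(-2 + 8) = 1/6 = ⅙)
√(V(134) + c(136, 212)) = √(2*134*(-221 + 134) + ⅙) = √(2*134*(-87) + ⅙) = √(-23316 + ⅙) = √(-139895/6) = 7*I*√17130/6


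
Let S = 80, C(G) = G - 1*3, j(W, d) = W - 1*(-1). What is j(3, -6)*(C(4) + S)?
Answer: 324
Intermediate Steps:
j(W, d) = 1 + W (j(W, d) = W + 1 = 1 + W)
C(G) = -3 + G (C(G) = G - 3 = -3 + G)
j(3, -6)*(C(4) + S) = (1 + 3)*((-3 + 4) + 80) = 4*(1 + 80) = 4*81 = 324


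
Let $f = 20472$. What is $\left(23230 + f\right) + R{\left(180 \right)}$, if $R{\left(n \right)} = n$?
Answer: $43882$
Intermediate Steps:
$\left(23230 + f\right) + R{\left(180 \right)} = \left(23230 + 20472\right) + 180 = 43702 + 180 = 43882$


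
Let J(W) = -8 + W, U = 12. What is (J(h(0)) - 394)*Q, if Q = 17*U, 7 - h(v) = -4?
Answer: -79764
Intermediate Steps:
h(v) = 11 (h(v) = 7 - 1*(-4) = 7 + 4 = 11)
Q = 204 (Q = 17*12 = 204)
(J(h(0)) - 394)*Q = ((-8 + 11) - 394)*204 = (3 - 394)*204 = -391*204 = -79764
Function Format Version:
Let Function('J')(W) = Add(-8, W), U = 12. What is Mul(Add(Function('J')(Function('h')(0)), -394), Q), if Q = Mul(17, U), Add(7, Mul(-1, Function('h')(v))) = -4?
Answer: -79764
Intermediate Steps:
Function('h')(v) = 11 (Function('h')(v) = Add(7, Mul(-1, -4)) = Add(7, 4) = 11)
Q = 204 (Q = Mul(17, 12) = 204)
Mul(Add(Function('J')(Function('h')(0)), -394), Q) = Mul(Add(Add(-8, 11), -394), 204) = Mul(Add(3, -394), 204) = Mul(-391, 204) = -79764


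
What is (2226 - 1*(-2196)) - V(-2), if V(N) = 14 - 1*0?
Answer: 4408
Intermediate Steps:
V(N) = 14 (V(N) = 14 + 0 = 14)
(2226 - 1*(-2196)) - V(-2) = (2226 - 1*(-2196)) - 1*14 = (2226 + 2196) - 14 = 4422 - 14 = 4408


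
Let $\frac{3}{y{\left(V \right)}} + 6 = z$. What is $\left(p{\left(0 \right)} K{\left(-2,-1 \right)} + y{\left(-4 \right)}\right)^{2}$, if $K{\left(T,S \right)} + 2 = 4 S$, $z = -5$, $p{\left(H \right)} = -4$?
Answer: $\frac{68121}{121} \approx 562.98$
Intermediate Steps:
$y{\left(V \right)} = - \frac{3}{11}$ ($y{\left(V \right)} = \frac{3}{-6 - 5} = \frac{3}{-11} = 3 \left(- \frac{1}{11}\right) = - \frac{3}{11}$)
$K{\left(T,S \right)} = -2 + 4 S$
$\left(p{\left(0 \right)} K{\left(-2,-1 \right)} + y{\left(-4 \right)}\right)^{2} = \left(- 4 \left(-2 + 4 \left(-1\right)\right) - \frac{3}{11}\right)^{2} = \left(- 4 \left(-2 - 4\right) - \frac{3}{11}\right)^{2} = \left(\left(-4\right) \left(-6\right) - \frac{3}{11}\right)^{2} = \left(24 - \frac{3}{11}\right)^{2} = \left(\frac{261}{11}\right)^{2} = \frac{68121}{121}$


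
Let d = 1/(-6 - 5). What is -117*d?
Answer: 117/11 ≈ 10.636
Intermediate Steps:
d = -1/11 (d = 1/(-11) = -1/11 ≈ -0.090909)
-117*d = -117*(-1/11) = 117/11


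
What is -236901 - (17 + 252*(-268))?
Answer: -169382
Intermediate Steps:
-236901 - (17 + 252*(-268)) = -236901 - (17 - 67536) = -236901 - 1*(-67519) = -236901 + 67519 = -169382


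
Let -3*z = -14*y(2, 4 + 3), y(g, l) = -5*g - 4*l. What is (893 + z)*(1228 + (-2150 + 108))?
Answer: -1747658/3 ≈ -5.8255e+5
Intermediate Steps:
z = -532/3 (z = -(-14)*(-5*2 - 4*(4 + 3))/3 = -(-14)*(-10 - 4*7)/3 = -(-14)*(-10 - 28)/3 = -(-14)*(-38)/3 = -1/3*532 = -532/3 ≈ -177.33)
(893 + z)*(1228 + (-2150 + 108)) = (893 - 532/3)*(1228 + (-2150 + 108)) = 2147*(1228 - 2042)/3 = (2147/3)*(-814) = -1747658/3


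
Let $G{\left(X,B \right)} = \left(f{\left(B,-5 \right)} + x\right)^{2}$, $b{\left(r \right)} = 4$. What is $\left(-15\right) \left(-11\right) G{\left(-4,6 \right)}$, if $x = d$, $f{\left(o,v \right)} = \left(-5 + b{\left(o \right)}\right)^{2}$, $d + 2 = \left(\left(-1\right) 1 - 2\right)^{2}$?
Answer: $10560$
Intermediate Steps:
$d = 7$ ($d = -2 + \left(\left(-1\right) 1 - 2\right)^{2} = -2 + \left(-1 - 2\right)^{2} = -2 + \left(-3\right)^{2} = -2 + 9 = 7$)
$f{\left(o,v \right)} = 1$ ($f{\left(o,v \right)} = \left(-5 + 4\right)^{2} = \left(-1\right)^{2} = 1$)
$x = 7$
$G{\left(X,B \right)} = 64$ ($G{\left(X,B \right)} = \left(1 + 7\right)^{2} = 8^{2} = 64$)
$\left(-15\right) \left(-11\right) G{\left(-4,6 \right)} = \left(-15\right) \left(-11\right) 64 = 165 \cdot 64 = 10560$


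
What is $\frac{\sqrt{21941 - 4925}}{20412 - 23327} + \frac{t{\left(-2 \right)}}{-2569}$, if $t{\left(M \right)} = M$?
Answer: $\frac{2}{2569} - \frac{2 \sqrt{4254}}{2915} \approx -0.043971$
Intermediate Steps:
$\frac{\sqrt{21941 - 4925}}{20412 - 23327} + \frac{t{\left(-2 \right)}}{-2569} = \frac{\sqrt{21941 - 4925}}{20412 - 23327} - \frac{2}{-2569} = \frac{\sqrt{17016}}{20412 - 23327} - - \frac{2}{2569} = \frac{2 \sqrt{4254}}{-2915} + \frac{2}{2569} = 2 \sqrt{4254} \left(- \frac{1}{2915}\right) + \frac{2}{2569} = - \frac{2 \sqrt{4254}}{2915} + \frac{2}{2569} = \frac{2}{2569} - \frac{2 \sqrt{4254}}{2915}$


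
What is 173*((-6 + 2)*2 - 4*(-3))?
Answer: 692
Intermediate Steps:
173*((-6 + 2)*2 - 4*(-3)) = 173*(-4*2 + 12) = 173*(-8 + 12) = 173*4 = 692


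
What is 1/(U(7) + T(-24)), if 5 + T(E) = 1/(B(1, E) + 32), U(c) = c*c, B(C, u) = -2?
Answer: 30/1321 ≈ 0.022710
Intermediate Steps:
U(c) = c²
T(E) = -149/30 (T(E) = -5 + 1/(-2 + 32) = -5 + 1/30 = -149/30)
1/(U(7) + T(-24)) = 1/(7² - 149/30) = 1/(49 - 149/30) = 1/(1321/30) = 30/1321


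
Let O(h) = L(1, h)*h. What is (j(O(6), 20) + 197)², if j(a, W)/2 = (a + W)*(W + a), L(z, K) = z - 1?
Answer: 994009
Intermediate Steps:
L(z, K) = -1 + z
O(h) = 0 (O(h) = (-1 + 1)*h = 0*h = 0)
j(a, W) = 2*(W + a)² (j(a, W) = 2*((a + W)*(W + a)) = 2*((W + a)*(W + a)) = 2*(W + a)²)
(j(O(6), 20) + 197)² = (2*(20 + 0)² + 197)² = (2*20² + 197)² = (2*400 + 197)² = (800 + 197)² = 997² = 994009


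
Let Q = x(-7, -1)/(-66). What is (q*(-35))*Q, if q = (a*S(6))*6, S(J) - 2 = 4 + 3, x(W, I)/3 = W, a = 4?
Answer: -26460/11 ≈ -2405.5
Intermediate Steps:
x(W, I) = 3*W
S(J) = 9 (S(J) = 2 + (4 + 3) = 2 + 7 = 9)
Q = 7/22 (Q = (3*(-7))/(-66) = -21*(-1/66) = 7/22 ≈ 0.31818)
q = 216 (q = (4*9)*6 = 36*6 = 216)
(q*(-35))*Q = (216*(-35))*(7/22) = -7560*7/22 = -26460/11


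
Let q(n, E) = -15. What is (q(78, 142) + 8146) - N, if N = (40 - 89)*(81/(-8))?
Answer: 61079/8 ≈ 7634.9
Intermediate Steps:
N = 3969/8 (N = -3969*(-1)/8 = -49*(-81/8) = 3969/8 ≈ 496.13)
(q(78, 142) + 8146) - N = (-15 + 8146) - 1*3969/8 = 8131 - 3969/8 = 61079/8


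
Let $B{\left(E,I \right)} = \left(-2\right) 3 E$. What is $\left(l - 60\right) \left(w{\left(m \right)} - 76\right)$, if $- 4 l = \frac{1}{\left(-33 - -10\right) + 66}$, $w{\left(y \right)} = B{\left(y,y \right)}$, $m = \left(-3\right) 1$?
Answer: $\frac{299309}{86} \approx 3480.3$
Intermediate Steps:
$m = -3$
$B{\left(E,I \right)} = - 6 E$
$w{\left(y \right)} = - 6 y$
$l = - \frac{1}{172}$ ($l = - \frac{1}{4 \left(\left(-33 - -10\right) + 66\right)} = - \frac{1}{4 \left(\left(-33 + 10\right) + 66\right)} = - \frac{1}{4 \left(-23 + 66\right)} = - \frac{1}{4 \cdot 43} = \left(- \frac{1}{4}\right) \frac{1}{43} = - \frac{1}{172} \approx -0.005814$)
$\left(l - 60\right) \left(w{\left(m \right)} - 76\right) = \left(- \frac{1}{172} - 60\right) \left(\left(-6\right) \left(-3\right) - 76\right) = - \frac{10321 \left(18 - 76\right)}{172} = \left(- \frac{10321}{172}\right) \left(-58\right) = \frac{299309}{86}$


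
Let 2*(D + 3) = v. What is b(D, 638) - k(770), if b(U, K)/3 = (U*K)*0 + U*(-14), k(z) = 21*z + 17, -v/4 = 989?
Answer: 67015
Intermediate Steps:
v = -3956 (v = -4*989 = -3956)
D = -1981 (D = -3 + (1/2)*(-3956) = -3 - 1978 = -1981)
k(z) = 17 + 21*z
b(U, K) = -42*U (b(U, K) = 3*((U*K)*0 + U*(-14)) = 3*((K*U)*0 - 14*U) = 3*(0 - 14*U) = 3*(-14*U) = -42*U)
b(D, 638) - k(770) = -42*(-1981) - (17 + 21*770) = 83202 - (17 + 16170) = 83202 - 1*16187 = 83202 - 16187 = 67015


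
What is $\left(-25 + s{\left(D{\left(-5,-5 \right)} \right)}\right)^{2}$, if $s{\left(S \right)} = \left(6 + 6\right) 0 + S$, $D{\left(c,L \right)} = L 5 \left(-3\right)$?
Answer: $2500$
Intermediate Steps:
$D{\left(c,L \right)} = - 15 L$ ($D{\left(c,L \right)} = 5 L \left(-3\right) = - 15 L$)
$s{\left(S \right)} = S$ ($s{\left(S \right)} = 12 \cdot 0 + S = 0 + S = S$)
$\left(-25 + s{\left(D{\left(-5,-5 \right)} \right)}\right)^{2} = \left(-25 - -75\right)^{2} = \left(-25 + 75\right)^{2} = 50^{2} = 2500$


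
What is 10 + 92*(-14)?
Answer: -1278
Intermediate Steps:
10 + 92*(-14) = 10 - 1288 = -1278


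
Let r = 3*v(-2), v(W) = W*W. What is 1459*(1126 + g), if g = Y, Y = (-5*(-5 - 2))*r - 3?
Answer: 2251237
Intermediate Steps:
v(W) = W**2
r = 12 (r = 3*(-2)**2 = 3*4 = 12)
Y = 417 (Y = -5*(-5 - 2)*12 - 3 = -5*(-7)*12 - 3 = 35*12 - 3 = 420 - 3 = 417)
g = 417
1459*(1126 + g) = 1459*(1126 + 417) = 1459*1543 = 2251237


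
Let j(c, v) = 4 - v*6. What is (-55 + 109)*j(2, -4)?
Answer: 1512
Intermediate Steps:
j(c, v) = 4 - 6*v
(-55 + 109)*j(2, -4) = (-55 + 109)*(4 - 6*(-4)) = 54*(4 + 24) = 54*28 = 1512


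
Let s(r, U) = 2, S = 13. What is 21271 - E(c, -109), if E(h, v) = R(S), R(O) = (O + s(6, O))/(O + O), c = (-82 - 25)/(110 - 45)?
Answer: 553031/26 ≈ 21270.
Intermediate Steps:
c = -107/65 ≈ -1.6462
R(O) = (2 + O)/(2*O) (R(O) = (O + 2)/(O + O) = (2 + O)/((2*O)) = (2 + O)*(1/(2*O)) = (2 + O)/(2*O))
E(h, v) = 15/26 (E(h, v) = (½)*(2 + 13)/13 = (½)*(1/13)*15 = 15/26)
21271 - E(c, -109) = 21271 - 1*15/26 = 21271 - 15/26 = 553031/26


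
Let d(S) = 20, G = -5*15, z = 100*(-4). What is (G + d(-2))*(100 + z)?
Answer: 16500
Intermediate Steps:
z = -400
G = -75
(G + d(-2))*(100 + z) = (-75 + 20)*(100 - 400) = -55*(-300) = 16500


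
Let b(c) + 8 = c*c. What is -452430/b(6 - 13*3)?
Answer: -452430/1081 ≈ -418.53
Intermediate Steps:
b(c) = -8 + c² (b(c) = -8 + c*c = -8 + c²)
-452430/b(6 - 13*3) = -452430/(-8 + (6 - 13*3)²) = -452430/(-8 + (6 - 39)²) = -452430/(-8 + (-33)²) = -452430/(-8 + 1089) = -452430/1081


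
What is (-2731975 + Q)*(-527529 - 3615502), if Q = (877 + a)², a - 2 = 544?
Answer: 2929313496426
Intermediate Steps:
a = 546 (a = 2 + 544 = 546)
Q = 2024929 (Q = (877 + 546)² = 1423² = 2024929)
(-2731975 + Q)*(-527529 - 3615502) = (-2731975 + 2024929)*(-527529 - 3615502) = -707046*(-4143031) = 2929313496426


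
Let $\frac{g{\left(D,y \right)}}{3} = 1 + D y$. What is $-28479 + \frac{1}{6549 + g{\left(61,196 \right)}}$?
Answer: $- \frac{1208079179}{42420} \approx -28479.0$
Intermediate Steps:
$g{\left(D,y \right)} = 3 + 3 D y$ ($g{\left(D,y \right)} = 3 \left(1 + D y\right) = 3 + 3 D y$)
$-28479 + \frac{1}{6549 + g{\left(61,196 \right)}} = -28479 + \frac{1}{6549 + \left(3 + 3 \cdot 61 \cdot 196\right)} = -28479 + \frac{1}{6549 + \left(3 + 35868\right)} = -28479 + \frac{1}{6549 + 35871} = -28479 + \frac{1}{42420} = - \frac{1208079179}{42420}$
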